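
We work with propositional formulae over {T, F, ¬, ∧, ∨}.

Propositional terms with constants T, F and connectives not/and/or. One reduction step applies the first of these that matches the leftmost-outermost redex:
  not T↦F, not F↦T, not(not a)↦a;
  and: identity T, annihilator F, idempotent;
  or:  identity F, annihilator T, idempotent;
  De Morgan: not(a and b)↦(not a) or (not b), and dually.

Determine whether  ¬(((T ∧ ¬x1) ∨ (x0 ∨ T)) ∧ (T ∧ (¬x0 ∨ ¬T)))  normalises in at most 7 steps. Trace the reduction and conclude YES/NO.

  start: ¬(((T ∧ ¬x1) ∨ (x0 ∨ T)) ∧ (T ∧ (¬x0 ∨ ¬T)))
  →1  ¬((T ∧ ¬x1) ∨ (x0 ∨ T)) ∨ ¬(T ∧ (¬x0 ∨ ¬T))
  →2  (¬(T ∧ ¬x1) ∧ ¬(x0 ∨ T)) ∨ ¬(T ∧ (¬x0 ∨ ¬T))
  →3  ((¬T ∨ ¬¬x1) ∧ ¬(x0 ∨ T)) ∨ ¬(T ∧ (¬x0 ∨ ¬T))
  →4  ((F ∨ ¬¬x1) ∧ ¬(x0 ∨ T)) ∨ ¬(T ∧ (¬x0 ∨ ¬T))
  →5  (¬¬x1 ∧ ¬(x0 ∨ T)) ∨ ¬(T ∧ (¬x0 ∨ ¬T))
  →6  (x1 ∧ ¬(x0 ∨ T)) ∨ ¬(T ∧ (¬x0 ∨ ¬T))
  →7  (x1 ∧ (¬x0 ∧ ¬T)) ∨ ¬(T ∧ (¬x0 ∨ ¬T))

Answer: NO — after 7 steps the term is (x1 ∧ (¬x0 ∧ ¬T)) ∨ ¬(T ∧ (¬x0 ∨ ¬T)), not yet normal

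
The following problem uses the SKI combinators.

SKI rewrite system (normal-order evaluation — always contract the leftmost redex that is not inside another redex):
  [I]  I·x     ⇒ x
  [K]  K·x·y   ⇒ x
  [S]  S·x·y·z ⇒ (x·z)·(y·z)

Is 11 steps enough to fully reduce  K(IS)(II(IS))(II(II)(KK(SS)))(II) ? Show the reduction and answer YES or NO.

  start: K(IS)(II(IS))(II(II)(KK(SS)))(II)
  step 1: IS(II(II)(KK(SS)))(II)
  step 2: S(II(II)(KK(SS)))(II)
  step 3: S(I(II)(KK(SS)))(II)
  step 4: S(II(KK(SS)))(II)
  step 5: S(I(KK(SS)))(II)
  step 6: S(KK(SS))(II)
  step 7: SK(II)
  step 8: SKI

Answer: YES — reaches normal form SKI in 8 ≤ 11 steps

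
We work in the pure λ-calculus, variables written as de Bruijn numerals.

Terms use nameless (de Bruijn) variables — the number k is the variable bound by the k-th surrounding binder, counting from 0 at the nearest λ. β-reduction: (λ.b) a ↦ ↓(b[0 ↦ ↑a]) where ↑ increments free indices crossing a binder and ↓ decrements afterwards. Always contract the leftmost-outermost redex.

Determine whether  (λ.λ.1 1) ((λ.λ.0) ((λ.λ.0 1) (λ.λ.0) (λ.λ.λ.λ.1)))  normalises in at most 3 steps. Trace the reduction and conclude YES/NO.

  start: (λ.λ.1 1) ((λ.λ.0) ((λ.λ.0 1) (λ.λ.0) (λ.λ.λ.λ.1)))
  →1  λ.(λ.λ.0) ((λ.λ.0 1) (λ.λ.0) (λ.λ.λ.λ.1)) ((λ.λ.0) ((λ.λ.0 1) (λ.λ.0) (λ.λ.λ.λ.1)))
  →2  λ.(λ.0) ((λ.λ.0) ((λ.λ.0 1) (λ.λ.0) (λ.λ.λ.λ.1)))
  →3  λ.(λ.λ.0) ((λ.λ.0 1) (λ.λ.0) (λ.λ.λ.λ.1))

Answer: NO — after 3 steps the term is λ.(λ.λ.0) ((λ.λ.0 1) (λ.λ.0) (λ.λ.λ.λ.1)), not yet normal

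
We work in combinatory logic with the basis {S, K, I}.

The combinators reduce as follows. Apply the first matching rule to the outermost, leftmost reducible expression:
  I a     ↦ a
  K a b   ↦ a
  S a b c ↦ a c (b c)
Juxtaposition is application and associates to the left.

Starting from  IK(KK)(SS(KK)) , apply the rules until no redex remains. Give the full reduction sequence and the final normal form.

  start: IK(KK)(SS(KK))
  step 1: K(KK)(SS(KK))
  step 2: KK

Answer: normal form = KK  (in 2 steps)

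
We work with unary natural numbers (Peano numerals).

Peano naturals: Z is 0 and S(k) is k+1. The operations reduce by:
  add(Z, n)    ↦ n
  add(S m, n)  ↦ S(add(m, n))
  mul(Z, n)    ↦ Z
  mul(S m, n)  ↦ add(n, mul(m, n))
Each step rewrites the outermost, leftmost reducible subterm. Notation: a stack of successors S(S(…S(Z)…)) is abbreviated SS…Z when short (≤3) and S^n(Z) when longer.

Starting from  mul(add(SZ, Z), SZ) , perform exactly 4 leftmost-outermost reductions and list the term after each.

  start: mul(add(SZ, Z), SZ)
  [1] mul(S(add(Z, Z)), SZ)
  [2] add(SZ, mul(add(Z, Z), SZ))
  [3] S(add(Z, mul(add(Z, Z), SZ)))
  [4] S(mul(add(Z, Z), SZ))

Answer: after 4 steps: S(mul(add(Z, Z), SZ))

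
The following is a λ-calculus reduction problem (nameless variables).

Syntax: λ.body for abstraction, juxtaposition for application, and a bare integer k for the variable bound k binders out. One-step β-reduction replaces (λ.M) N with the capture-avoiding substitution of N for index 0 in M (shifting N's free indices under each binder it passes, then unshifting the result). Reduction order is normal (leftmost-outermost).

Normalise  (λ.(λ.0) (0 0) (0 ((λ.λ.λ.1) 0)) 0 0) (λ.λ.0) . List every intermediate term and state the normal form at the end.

Answer: normal form = λ.0  (in 7 steps)

Working:
  start: (λ.(λ.0) (0 0) (0 ((λ.λ.λ.1) 0)) 0 0) (λ.λ.0)
  →1  (λ.0) ((λ.λ.0) (λ.λ.0)) ((λ.λ.0) ((λ.λ.λ.1) (λ.λ.0))) (λ.λ.0) (λ.λ.0)
  →2  (λ.λ.0) (λ.λ.0) ((λ.λ.0) ((λ.λ.λ.1) (λ.λ.0))) (λ.λ.0) (λ.λ.0)
  →3  (λ.0) ((λ.λ.0) ((λ.λ.λ.1) (λ.λ.0))) (λ.λ.0) (λ.λ.0)
  →4  (λ.λ.0) ((λ.λ.λ.1) (λ.λ.0)) (λ.λ.0) (λ.λ.0)
  →5  (λ.0) (λ.λ.0) (λ.λ.0)
  →6  (λ.λ.0) (λ.λ.0)
  →7  λ.0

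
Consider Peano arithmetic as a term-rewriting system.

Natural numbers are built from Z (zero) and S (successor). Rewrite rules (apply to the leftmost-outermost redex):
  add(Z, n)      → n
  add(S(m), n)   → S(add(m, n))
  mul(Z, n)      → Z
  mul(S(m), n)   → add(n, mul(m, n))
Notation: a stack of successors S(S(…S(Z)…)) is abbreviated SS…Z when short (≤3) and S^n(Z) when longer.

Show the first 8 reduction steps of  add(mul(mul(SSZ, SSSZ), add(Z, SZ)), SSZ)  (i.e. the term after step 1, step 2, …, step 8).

Answer: after 8 steps: S(add(mul(S(add(SZ, mul(SZ, SSSZ))), add(Z, SZ)), SSZ))

Reduction:
  start: add(mul(mul(SSZ, SSSZ), add(Z, SZ)), SSZ)
  [1] add(mul(add(SSSZ, mul(SZ, SSSZ)), add(Z, SZ)), SSZ)
  [2] add(mul(S(add(SSZ, mul(SZ, SSSZ))), add(Z, SZ)), SSZ)
  [3] add(add(add(Z, SZ), mul(add(SSZ, mul(SZ, SSSZ)), add(Z, SZ))), SSZ)
  [4] add(add(SZ, mul(add(SSZ, mul(SZ, SSSZ)), add(Z, SZ))), SSZ)
  [5] add(S(add(Z, mul(add(SSZ, mul(SZ, SSSZ)), add(Z, SZ)))), SSZ)
  [6] S(add(add(Z, mul(add(SSZ, mul(SZ, SSSZ)), add(Z, SZ))), SSZ))
  [7] S(add(mul(add(SSZ, mul(SZ, SSSZ)), add(Z, SZ)), SSZ))
  [8] S(add(mul(S(add(SZ, mul(SZ, SSSZ))), add(Z, SZ)), SSZ))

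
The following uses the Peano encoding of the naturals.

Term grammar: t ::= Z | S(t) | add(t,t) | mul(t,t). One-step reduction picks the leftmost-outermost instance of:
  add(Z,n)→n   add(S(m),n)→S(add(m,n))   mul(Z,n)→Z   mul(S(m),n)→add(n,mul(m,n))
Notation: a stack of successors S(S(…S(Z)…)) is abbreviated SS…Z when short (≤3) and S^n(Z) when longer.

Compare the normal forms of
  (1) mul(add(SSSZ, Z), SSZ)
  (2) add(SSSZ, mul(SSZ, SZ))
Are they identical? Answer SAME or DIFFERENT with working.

Answer: DIFFERENT — A ⇓ S^6(Z), B ⇓ S^5(Z)

Derivation:
Term A:
  start: mul(add(SSSZ, Z), SSZ)
  [1] mul(S(add(SSZ, Z)), SSZ)
  [2] add(SSZ, mul(add(SSZ, Z), SSZ))
  [3] S(add(SZ, mul(add(SSZ, Z), SSZ)))
  [4] S(S(add(Z, mul(add(SSZ, Z), SSZ))))
  [5] S(S(mul(add(SSZ, Z), SSZ)))
  [6] S(S(mul(S(add(SZ, Z)), SSZ)))
  [7] S(S(add(SSZ, mul(add(SZ, Z), SSZ))))
  [8] S(S(S(add(SZ, mul(add(SZ, Z), SSZ)))))
  [9] S(S(S(S(add(Z, mul(add(SZ, Z), SSZ))))))
  [10] S(S(S(S(mul(add(SZ, Z), SSZ)))))
  [11] S(S(S(S(mul(S(add(Z, Z)), SSZ)))))
  [12] S(S(S(S(add(SSZ, mul(add(Z, Z), SSZ))))))
  [13] S(S(S(S(S(add(SZ, mul(add(Z, Z), SSZ)))))))
  [14] S(S(S(S(S(S(add(Z, mul(add(Z, Z), SSZ))))))))
  [15] S(S(S(S(S(S(mul(add(Z, Z), SSZ)))))))
  [16] S(S(S(S(S(S(mul(Z, SSZ)))))))
  [17] S^6(Z)

Term B:
  start: add(SSSZ, mul(SSZ, SZ))
  [1] S(add(SSZ, mul(SSZ, SZ)))
  [2] S(S(add(SZ, mul(SSZ, SZ))))
  [3] S(S(S(add(Z, mul(SSZ, SZ)))))
  [4] S(S(S(mul(SSZ, SZ))))
  [5] S(S(S(add(SZ, mul(SZ, SZ)))))
  [6] S(S(S(S(add(Z, mul(SZ, SZ))))))
  [7] S(S(S(S(mul(SZ, SZ)))))
  [8] S(S(S(S(add(SZ, mul(Z, SZ))))))
  [9] S(S(S(S(S(add(Z, mul(Z, SZ)))))))
  [10] S(S(S(S(S(mul(Z, SZ))))))
  [11] S^5(Z)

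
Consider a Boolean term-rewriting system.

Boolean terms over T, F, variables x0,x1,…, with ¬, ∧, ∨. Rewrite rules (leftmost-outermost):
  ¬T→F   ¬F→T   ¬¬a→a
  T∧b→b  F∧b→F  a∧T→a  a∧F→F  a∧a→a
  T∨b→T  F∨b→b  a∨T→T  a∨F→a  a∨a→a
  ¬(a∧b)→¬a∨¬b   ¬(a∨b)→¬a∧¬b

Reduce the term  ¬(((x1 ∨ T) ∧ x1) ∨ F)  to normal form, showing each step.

  start: ¬(((x1 ∨ T) ∧ x1) ∨ F)
  →1  ¬((x1 ∨ T) ∧ x1) ∧ ¬F
  →2  (¬(x1 ∨ T) ∨ ¬x1) ∧ ¬F
  →3  ((¬x1 ∧ ¬T) ∨ ¬x1) ∧ ¬F
  →4  ((¬x1 ∧ F) ∨ ¬x1) ∧ ¬F
  →5  (F ∨ ¬x1) ∧ ¬F
  →6  ¬x1 ∧ ¬F
  →7  ¬x1 ∧ T
  →8  ¬x1

Answer: normal form = ¬x1  (in 8 steps)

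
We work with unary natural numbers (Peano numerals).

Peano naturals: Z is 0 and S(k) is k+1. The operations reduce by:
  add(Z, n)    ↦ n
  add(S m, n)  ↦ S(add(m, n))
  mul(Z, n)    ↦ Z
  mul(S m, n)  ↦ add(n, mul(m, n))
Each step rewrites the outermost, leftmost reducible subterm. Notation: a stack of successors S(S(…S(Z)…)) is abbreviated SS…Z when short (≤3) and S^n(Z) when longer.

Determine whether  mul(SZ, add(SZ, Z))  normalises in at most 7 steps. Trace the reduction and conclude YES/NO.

  start: mul(SZ, add(SZ, Z))
  →1  add(add(SZ, Z), mul(Z, add(SZ, Z)))
  →2  add(S(add(Z, Z)), mul(Z, add(SZ, Z)))
  →3  S(add(add(Z, Z), mul(Z, add(SZ, Z))))
  →4  S(add(Z, mul(Z, add(SZ, Z))))
  →5  S(mul(Z, add(SZ, Z)))
  →6  SZ

Answer: YES — reaches normal form SZ in 6 ≤ 7 steps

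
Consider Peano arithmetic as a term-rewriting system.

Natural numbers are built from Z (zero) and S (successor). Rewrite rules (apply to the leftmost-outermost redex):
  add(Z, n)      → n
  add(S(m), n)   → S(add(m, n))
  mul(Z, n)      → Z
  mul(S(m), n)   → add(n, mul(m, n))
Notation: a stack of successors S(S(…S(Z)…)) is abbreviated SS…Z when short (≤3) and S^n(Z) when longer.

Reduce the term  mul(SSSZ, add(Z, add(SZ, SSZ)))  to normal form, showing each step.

  start: mul(SSSZ, add(Z, add(SZ, SSZ)))
  step 1: add(add(Z, add(SZ, SSZ)), mul(SSZ, add(Z, add(SZ, SSZ))))
  step 2: add(add(SZ, SSZ), mul(SSZ, add(Z, add(SZ, SSZ))))
  step 3: add(S(add(Z, SSZ)), mul(SSZ, add(Z, add(SZ, SSZ))))
  step 4: S(add(add(Z, SSZ), mul(SSZ, add(Z, add(SZ, SSZ)))))
  step 5: S(add(SSZ, mul(SSZ, add(Z, add(SZ, SSZ)))))
  step 6: S(S(add(SZ, mul(SSZ, add(Z, add(SZ, SSZ))))))
  step 7: S(S(S(add(Z, mul(SSZ, add(Z, add(SZ, SSZ)))))))
  step 8: S(S(S(mul(SSZ, add(Z, add(SZ, SSZ))))))
  step 9: S(S(S(add(add(Z, add(SZ, SSZ)), mul(SZ, add(Z, add(SZ, SSZ)))))))
  step 10: S(S(S(add(add(SZ, SSZ), mul(SZ, add(Z, add(SZ, SSZ)))))))
  step 11: S(S(S(add(S(add(Z, SSZ)), mul(SZ, add(Z, add(SZ, SSZ)))))))
  step 12: S(S(S(S(add(add(Z, SSZ), mul(SZ, add(Z, add(SZ, SSZ))))))))
  step 13: S(S(S(S(add(SSZ, mul(SZ, add(Z, add(SZ, SSZ))))))))
  step 14: S(S(S(S(S(add(SZ, mul(SZ, add(Z, add(SZ, SSZ)))))))))
  step 15: S(S(S(S(S(S(add(Z, mul(SZ, add(Z, add(SZ, SSZ))))))))))
  step 16: S(S(S(S(S(S(mul(SZ, add(Z, add(SZ, SSZ)))))))))
  step 17: S(S(S(S(S(S(add(add(Z, add(SZ, SSZ)), mul(Z, add(Z, add(SZ, SSZ))))))))))
  step 18: S(S(S(S(S(S(add(add(SZ, SSZ), mul(Z, add(Z, add(SZ, SSZ))))))))))
  step 19: S(S(S(S(S(S(add(S(add(Z, SSZ)), mul(Z, add(Z, add(SZ, SSZ))))))))))
  step 20: S(S(S(S(S(S(S(add(add(Z, SSZ), mul(Z, add(Z, add(SZ, SSZ)))))))))))
  step 21: S(S(S(S(S(S(S(add(SSZ, mul(Z, add(Z, add(SZ, SSZ)))))))))))
  step 22: S(S(S(S(S(S(S(S(add(SZ, mul(Z, add(Z, add(SZ, SSZ))))))))))))
  step 23: S(S(S(S(S(S(S(S(S(add(Z, mul(Z, add(Z, add(SZ, SSZ)))))))))))))
  step 24: S(S(S(S(S(S(S(S(S(mul(Z, add(Z, add(SZ, SSZ))))))))))))
  step 25: S^9(Z)

Answer: normal form = S^9(Z)  (in 25 steps)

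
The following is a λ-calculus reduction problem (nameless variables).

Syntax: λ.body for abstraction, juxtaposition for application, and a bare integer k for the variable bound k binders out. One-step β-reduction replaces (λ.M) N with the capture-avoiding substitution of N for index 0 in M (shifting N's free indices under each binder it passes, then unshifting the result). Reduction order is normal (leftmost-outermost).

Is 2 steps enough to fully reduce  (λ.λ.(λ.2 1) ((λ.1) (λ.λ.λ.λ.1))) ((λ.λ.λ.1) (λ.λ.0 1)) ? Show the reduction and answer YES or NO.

Answer: NO — after 2 steps the term is λ.(λ.λ.λ.1) (λ.λ.0 1) 0, not yet normal

Working:
  start: (λ.λ.(λ.2 1) ((λ.1) (λ.λ.λ.λ.1))) ((λ.λ.λ.1) (λ.λ.0 1))
  step 1: λ.(λ.(λ.λ.λ.1) (λ.λ.0 1) 1) ((λ.1) (λ.λ.λ.λ.1))
  step 2: λ.(λ.λ.λ.1) (λ.λ.0 1) 0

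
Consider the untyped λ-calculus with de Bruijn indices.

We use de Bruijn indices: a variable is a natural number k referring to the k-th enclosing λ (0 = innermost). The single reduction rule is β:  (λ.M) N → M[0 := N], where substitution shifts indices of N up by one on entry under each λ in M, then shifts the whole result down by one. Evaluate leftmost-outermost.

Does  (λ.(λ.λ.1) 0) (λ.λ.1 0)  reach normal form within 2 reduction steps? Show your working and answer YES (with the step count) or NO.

  start: (λ.(λ.λ.1) 0) (λ.λ.1 0)
  step 1: (λ.λ.1) (λ.λ.1 0)
  step 2: λ.λ.λ.1 0

Answer: YES — reaches normal form λ.λ.λ.1 0 in 2 ≤ 2 steps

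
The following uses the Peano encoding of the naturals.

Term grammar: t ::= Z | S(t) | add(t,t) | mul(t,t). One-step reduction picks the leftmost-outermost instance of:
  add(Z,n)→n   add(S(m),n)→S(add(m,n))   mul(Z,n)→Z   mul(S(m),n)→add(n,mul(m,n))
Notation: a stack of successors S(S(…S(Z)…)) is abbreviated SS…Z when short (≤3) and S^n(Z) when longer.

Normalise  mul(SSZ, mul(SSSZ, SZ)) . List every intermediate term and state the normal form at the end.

  start: mul(SSZ, mul(SSSZ, SZ))
  →1  add(mul(SSSZ, SZ), mul(SZ, mul(SSSZ, SZ)))
  →2  add(add(SZ, mul(SSZ, SZ)), mul(SZ, mul(SSSZ, SZ)))
  →3  add(S(add(Z, mul(SSZ, SZ))), mul(SZ, mul(SSSZ, SZ)))
  →4  S(add(add(Z, mul(SSZ, SZ)), mul(SZ, mul(SSSZ, SZ))))
  →5  S(add(mul(SSZ, SZ), mul(SZ, mul(SSSZ, SZ))))
  →6  S(add(add(SZ, mul(SZ, SZ)), mul(SZ, mul(SSSZ, SZ))))
  →7  S(add(S(add(Z, mul(SZ, SZ))), mul(SZ, mul(SSSZ, SZ))))
  →8  S(S(add(add(Z, mul(SZ, SZ)), mul(SZ, mul(SSSZ, SZ)))))
  →9  S(S(add(mul(SZ, SZ), mul(SZ, mul(SSSZ, SZ)))))
  →10  S(S(add(add(SZ, mul(Z, SZ)), mul(SZ, mul(SSSZ, SZ)))))
  →11  S(S(add(S(add(Z, mul(Z, SZ))), mul(SZ, mul(SSSZ, SZ)))))
  →12  S(S(S(add(add(Z, mul(Z, SZ)), mul(SZ, mul(SSSZ, SZ))))))
  →13  S(S(S(add(mul(Z, SZ), mul(SZ, mul(SSSZ, SZ))))))
  →14  S(S(S(add(Z, mul(SZ, mul(SSSZ, SZ))))))
  →15  S(S(S(mul(SZ, mul(SSSZ, SZ)))))
  →16  S(S(S(add(mul(SSSZ, SZ), mul(Z, mul(SSSZ, SZ))))))
  →17  S(S(S(add(add(SZ, mul(SSZ, SZ)), mul(Z, mul(SSSZ, SZ))))))
  →18  S(S(S(add(S(add(Z, mul(SSZ, SZ))), mul(Z, mul(SSSZ, SZ))))))
  →19  S(S(S(S(add(add(Z, mul(SSZ, SZ)), mul(Z, mul(SSSZ, SZ)))))))
  →20  S(S(S(S(add(mul(SSZ, SZ), mul(Z, mul(SSSZ, SZ)))))))
  →21  S(S(S(S(add(add(SZ, mul(SZ, SZ)), mul(Z, mul(SSSZ, SZ)))))))
  →22  S(S(S(S(add(S(add(Z, mul(SZ, SZ))), mul(Z, mul(SSSZ, SZ)))))))
  →23  S(S(S(S(S(add(add(Z, mul(SZ, SZ)), mul(Z, mul(SSSZ, SZ))))))))
  →24  S(S(S(S(S(add(mul(SZ, SZ), mul(Z, mul(SSSZ, SZ))))))))
  →25  S(S(S(S(S(add(add(SZ, mul(Z, SZ)), mul(Z, mul(SSSZ, SZ))))))))
  →26  S(S(S(S(S(add(S(add(Z, mul(Z, SZ))), mul(Z, mul(SSSZ, SZ))))))))
  →27  S(S(S(S(S(S(add(add(Z, mul(Z, SZ)), mul(Z, mul(SSSZ, SZ)))))))))
  →28  S(S(S(S(S(S(add(mul(Z, SZ), mul(Z, mul(SSSZ, SZ)))))))))
  →29  S(S(S(S(S(S(add(Z, mul(Z, mul(SSSZ, SZ)))))))))
  →30  S(S(S(S(S(S(mul(Z, mul(SSSZ, SZ))))))))
  →31  S^6(Z)

Answer: normal form = S^6(Z)  (in 31 steps)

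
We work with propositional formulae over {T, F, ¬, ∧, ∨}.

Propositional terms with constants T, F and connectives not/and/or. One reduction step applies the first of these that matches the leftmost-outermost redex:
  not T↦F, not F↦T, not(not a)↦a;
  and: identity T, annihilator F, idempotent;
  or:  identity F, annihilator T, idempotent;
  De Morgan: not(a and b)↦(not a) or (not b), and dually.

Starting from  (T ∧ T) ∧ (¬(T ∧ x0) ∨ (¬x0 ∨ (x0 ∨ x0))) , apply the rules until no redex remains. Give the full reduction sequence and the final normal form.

Answer: normal form = ¬x0 ∨ (¬x0 ∨ x0)  (in 6 steps)

Working:
  start: (T ∧ T) ∧ (¬(T ∧ x0) ∨ (¬x0 ∨ (x0 ∨ x0)))
  step 1: T ∧ (¬(T ∧ x0) ∨ (¬x0 ∨ (x0 ∨ x0)))
  step 2: ¬(T ∧ x0) ∨ (¬x0 ∨ (x0 ∨ x0))
  step 3: (¬T ∨ ¬x0) ∨ (¬x0 ∨ (x0 ∨ x0))
  step 4: (F ∨ ¬x0) ∨ (¬x0 ∨ (x0 ∨ x0))
  step 5: ¬x0 ∨ (¬x0 ∨ (x0 ∨ x0))
  step 6: ¬x0 ∨ (¬x0 ∨ x0)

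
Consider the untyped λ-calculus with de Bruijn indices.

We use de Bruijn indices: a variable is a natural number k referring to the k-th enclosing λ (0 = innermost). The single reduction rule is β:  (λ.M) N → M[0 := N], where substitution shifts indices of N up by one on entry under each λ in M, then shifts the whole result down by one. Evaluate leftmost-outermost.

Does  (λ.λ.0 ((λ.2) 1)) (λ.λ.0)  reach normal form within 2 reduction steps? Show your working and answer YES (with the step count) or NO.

Answer: YES — reaches normal form λ.0 (λ.λ.0) in 2 ≤ 2 steps

Derivation:
  start: (λ.λ.0 ((λ.2) 1)) (λ.λ.0)
  [1] λ.0 ((λ.λ.λ.0) (λ.λ.0))
  [2] λ.0 (λ.λ.0)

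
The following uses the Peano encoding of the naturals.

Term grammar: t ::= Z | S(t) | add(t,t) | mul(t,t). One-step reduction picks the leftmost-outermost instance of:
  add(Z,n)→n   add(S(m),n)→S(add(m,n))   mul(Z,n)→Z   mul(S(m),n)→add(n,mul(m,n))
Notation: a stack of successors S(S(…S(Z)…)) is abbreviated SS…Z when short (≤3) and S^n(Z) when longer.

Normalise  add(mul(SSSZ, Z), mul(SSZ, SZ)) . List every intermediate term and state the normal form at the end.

  start: add(mul(SSSZ, Z), mul(SSZ, SZ))
  step 1: add(add(Z, mul(SSZ, Z)), mul(SSZ, SZ))
  step 2: add(mul(SSZ, Z), mul(SSZ, SZ))
  step 3: add(add(Z, mul(SZ, Z)), mul(SSZ, SZ))
  step 4: add(mul(SZ, Z), mul(SSZ, SZ))
  step 5: add(add(Z, mul(Z, Z)), mul(SSZ, SZ))
  step 6: add(mul(Z, Z), mul(SSZ, SZ))
  step 7: add(Z, mul(SSZ, SZ))
  step 8: mul(SSZ, SZ)
  step 9: add(SZ, mul(SZ, SZ))
  step 10: S(add(Z, mul(SZ, SZ)))
  step 11: S(mul(SZ, SZ))
  step 12: S(add(SZ, mul(Z, SZ)))
  step 13: S(S(add(Z, mul(Z, SZ))))
  step 14: S(S(mul(Z, SZ)))
  step 15: SSZ

Answer: normal form = SSZ  (in 15 steps)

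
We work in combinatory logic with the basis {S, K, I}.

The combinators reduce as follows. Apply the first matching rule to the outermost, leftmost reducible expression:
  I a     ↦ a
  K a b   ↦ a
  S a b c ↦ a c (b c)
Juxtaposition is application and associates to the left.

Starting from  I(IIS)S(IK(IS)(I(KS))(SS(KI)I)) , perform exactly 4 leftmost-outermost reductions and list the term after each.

Answer: after 4 steps: SS(K(IS)(I(KS))(SS(KI)I))

Derivation:
  start: I(IIS)S(IK(IS)(I(KS))(SS(KI)I))
  step 1: IISS(IK(IS)(I(KS))(SS(KI)I))
  step 2: ISS(IK(IS)(I(KS))(SS(KI)I))
  step 3: SS(IK(IS)(I(KS))(SS(KI)I))
  step 4: SS(K(IS)(I(KS))(SS(KI)I))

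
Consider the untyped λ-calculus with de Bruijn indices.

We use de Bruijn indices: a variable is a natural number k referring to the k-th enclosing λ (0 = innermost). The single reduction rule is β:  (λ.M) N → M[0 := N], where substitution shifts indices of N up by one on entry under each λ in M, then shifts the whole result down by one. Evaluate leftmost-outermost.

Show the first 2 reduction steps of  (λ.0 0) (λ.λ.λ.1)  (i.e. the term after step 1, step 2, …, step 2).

  start: (λ.0 0) (λ.λ.λ.1)
  step 1: (λ.λ.λ.1) (λ.λ.λ.1)
  step 2: λ.λ.1

Answer: after 2 steps: λ.λ.1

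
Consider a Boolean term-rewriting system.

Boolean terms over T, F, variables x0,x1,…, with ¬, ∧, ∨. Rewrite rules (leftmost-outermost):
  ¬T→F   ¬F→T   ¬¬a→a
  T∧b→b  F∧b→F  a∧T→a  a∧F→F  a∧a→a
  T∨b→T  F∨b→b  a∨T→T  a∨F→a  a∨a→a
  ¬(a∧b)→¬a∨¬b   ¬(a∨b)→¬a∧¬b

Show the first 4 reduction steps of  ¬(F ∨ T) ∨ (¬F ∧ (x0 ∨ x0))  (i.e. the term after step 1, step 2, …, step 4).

Answer: after 4 steps: F ∨ (¬F ∧ (x0 ∨ x0))

Reduction:
  start: ¬(F ∨ T) ∨ (¬F ∧ (x0 ∨ x0))
  step 1: (¬F ∧ ¬T) ∨ (¬F ∧ (x0 ∨ x0))
  step 2: (T ∧ ¬T) ∨ (¬F ∧ (x0 ∨ x0))
  step 3: ¬T ∨ (¬F ∧ (x0 ∨ x0))
  step 4: F ∨ (¬F ∧ (x0 ∨ x0))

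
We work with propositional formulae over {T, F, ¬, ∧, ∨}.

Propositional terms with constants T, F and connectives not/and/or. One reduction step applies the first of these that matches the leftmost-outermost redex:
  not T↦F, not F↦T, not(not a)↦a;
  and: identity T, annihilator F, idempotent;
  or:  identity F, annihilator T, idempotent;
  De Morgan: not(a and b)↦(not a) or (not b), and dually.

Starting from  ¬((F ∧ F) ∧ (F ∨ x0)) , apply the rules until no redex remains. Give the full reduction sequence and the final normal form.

  start: ¬((F ∧ F) ∧ (F ∨ x0))
  [1] ¬(F ∧ F) ∨ ¬(F ∨ x0)
  [2] (¬F ∨ ¬F) ∨ ¬(F ∨ x0)
  [3] ¬F ∨ ¬(F ∨ x0)
  [4] T ∨ ¬(F ∨ x0)
  [5] T

Answer: normal form = T  (in 5 steps)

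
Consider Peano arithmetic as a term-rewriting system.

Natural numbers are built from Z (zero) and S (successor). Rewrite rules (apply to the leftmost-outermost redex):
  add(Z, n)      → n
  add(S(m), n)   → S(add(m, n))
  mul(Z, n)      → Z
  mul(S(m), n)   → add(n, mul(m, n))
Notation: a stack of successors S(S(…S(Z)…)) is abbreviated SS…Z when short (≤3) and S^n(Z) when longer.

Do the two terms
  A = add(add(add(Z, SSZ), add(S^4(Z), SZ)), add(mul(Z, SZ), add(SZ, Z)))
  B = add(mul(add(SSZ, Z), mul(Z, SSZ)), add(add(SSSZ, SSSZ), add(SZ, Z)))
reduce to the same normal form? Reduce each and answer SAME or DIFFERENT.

Term A:
  start: add(add(add(Z, SSZ), add(S^4(Z), SZ)), add(mul(Z, SZ), add(SZ, Z)))
  step 1: add(add(SSZ, add(S^4(Z), SZ)), add(mul(Z, SZ), add(SZ, Z)))
  step 2: add(S(add(SZ, add(S^4(Z), SZ))), add(mul(Z, SZ), add(SZ, Z)))
  step 3: S(add(add(SZ, add(S^4(Z), SZ)), add(mul(Z, SZ), add(SZ, Z))))
  step 4: S(add(S(add(Z, add(S^4(Z), SZ))), add(mul(Z, SZ), add(SZ, Z))))
  step 5: S(S(add(add(Z, add(S^4(Z), SZ)), add(mul(Z, SZ), add(SZ, Z)))))
  step 6: S(S(add(add(S^4(Z), SZ), add(mul(Z, SZ), add(SZ, Z)))))
  step 7: S(S(add(S(add(SSSZ, SZ)), add(mul(Z, SZ), add(SZ, Z)))))
  step 8: S(S(S(add(add(SSSZ, SZ), add(mul(Z, SZ), add(SZ, Z))))))
  step 9: S(S(S(add(S(add(SSZ, SZ)), add(mul(Z, SZ), add(SZ, Z))))))
  step 10: S(S(S(S(add(add(SSZ, SZ), add(mul(Z, SZ), add(SZ, Z)))))))
  step 11: S(S(S(S(add(S(add(SZ, SZ)), add(mul(Z, SZ), add(SZ, Z)))))))
  step 12: S(S(S(S(S(add(add(SZ, SZ), add(mul(Z, SZ), add(SZ, Z))))))))
  step 13: S(S(S(S(S(add(S(add(Z, SZ)), add(mul(Z, SZ), add(SZ, Z))))))))
  step 14: S(S(S(S(S(S(add(add(Z, SZ), add(mul(Z, SZ), add(SZ, Z)))))))))
  step 15: S(S(S(S(S(S(add(SZ, add(mul(Z, SZ), add(SZ, Z)))))))))
  step 16: S(S(S(S(S(S(S(add(Z, add(mul(Z, SZ), add(SZ, Z))))))))))
  step 17: S(S(S(S(S(S(S(add(mul(Z, SZ), add(SZ, Z)))))))))
  step 18: S(S(S(S(S(S(S(add(Z, add(SZ, Z)))))))))
  step 19: S(S(S(S(S(S(S(add(SZ, Z))))))))
  step 20: S(S(S(S(S(S(S(S(add(Z, Z)))))))))
  step 21: S^8(Z)

Term B:
  start: add(mul(add(SSZ, Z), mul(Z, SSZ)), add(add(SSSZ, SSSZ), add(SZ, Z)))
  step 1: add(mul(S(add(SZ, Z)), mul(Z, SSZ)), add(add(SSSZ, SSSZ), add(SZ, Z)))
  step 2: add(add(mul(Z, SSZ), mul(add(SZ, Z), mul(Z, SSZ))), add(add(SSSZ, SSSZ), add(SZ, Z)))
  step 3: add(add(Z, mul(add(SZ, Z), mul(Z, SSZ))), add(add(SSSZ, SSSZ), add(SZ, Z)))
  step 4: add(mul(add(SZ, Z), mul(Z, SSZ)), add(add(SSSZ, SSSZ), add(SZ, Z)))
  step 5: add(mul(S(add(Z, Z)), mul(Z, SSZ)), add(add(SSSZ, SSSZ), add(SZ, Z)))
  step 6: add(add(mul(Z, SSZ), mul(add(Z, Z), mul(Z, SSZ))), add(add(SSSZ, SSSZ), add(SZ, Z)))
  step 7: add(add(Z, mul(add(Z, Z), mul(Z, SSZ))), add(add(SSSZ, SSSZ), add(SZ, Z)))
  step 8: add(mul(add(Z, Z), mul(Z, SSZ)), add(add(SSSZ, SSSZ), add(SZ, Z)))
  step 9: add(mul(Z, mul(Z, SSZ)), add(add(SSSZ, SSSZ), add(SZ, Z)))
  step 10: add(Z, add(add(SSSZ, SSSZ), add(SZ, Z)))
  step 11: add(add(SSSZ, SSSZ), add(SZ, Z))
  step 12: add(S(add(SSZ, SSSZ)), add(SZ, Z))
  step 13: S(add(add(SSZ, SSSZ), add(SZ, Z)))
  step 14: S(add(S(add(SZ, SSSZ)), add(SZ, Z)))
  step 15: S(S(add(add(SZ, SSSZ), add(SZ, Z))))
  step 16: S(S(add(S(add(Z, SSSZ)), add(SZ, Z))))
  step 17: S(S(S(add(add(Z, SSSZ), add(SZ, Z)))))
  step 18: S(S(S(add(SSSZ, add(SZ, Z)))))
  step 19: S(S(S(S(add(SSZ, add(SZ, Z))))))
  step 20: S(S(S(S(S(add(SZ, add(SZ, Z)))))))
  step 21: S(S(S(S(S(S(add(Z, add(SZ, Z))))))))
  step 22: S(S(S(S(S(S(add(SZ, Z)))))))
  step 23: S(S(S(S(S(S(S(add(Z, Z))))))))
  step 24: S^7(Z)

Answer: DIFFERENT — A ⇓ S^8(Z), B ⇓ S^7(Z)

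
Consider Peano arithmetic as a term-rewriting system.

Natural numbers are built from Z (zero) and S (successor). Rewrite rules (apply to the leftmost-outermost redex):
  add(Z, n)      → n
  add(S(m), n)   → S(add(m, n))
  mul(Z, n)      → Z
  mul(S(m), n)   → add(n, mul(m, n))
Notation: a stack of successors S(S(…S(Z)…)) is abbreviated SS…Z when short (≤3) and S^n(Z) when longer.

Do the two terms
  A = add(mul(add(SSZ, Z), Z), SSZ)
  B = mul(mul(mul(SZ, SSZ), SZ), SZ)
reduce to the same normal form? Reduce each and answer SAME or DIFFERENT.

Answer: SAME — A ⇓ SSZ, B ⇓ SSZ

Reduction:
Term A:
  start: add(mul(add(SSZ, Z), Z), SSZ)
  step 1: add(mul(S(add(SZ, Z)), Z), SSZ)
  step 2: add(add(Z, mul(add(SZ, Z), Z)), SSZ)
  step 3: add(mul(add(SZ, Z), Z), SSZ)
  step 4: add(mul(S(add(Z, Z)), Z), SSZ)
  step 5: add(add(Z, mul(add(Z, Z), Z)), SSZ)
  step 6: add(mul(add(Z, Z), Z), SSZ)
  step 7: add(mul(Z, Z), SSZ)
  step 8: add(Z, SSZ)
  step 9: SSZ

Term B:
  start: mul(mul(mul(SZ, SSZ), SZ), SZ)
  step 1: mul(mul(add(SSZ, mul(Z, SSZ)), SZ), SZ)
  step 2: mul(mul(S(add(SZ, mul(Z, SSZ))), SZ), SZ)
  step 3: mul(add(SZ, mul(add(SZ, mul(Z, SSZ)), SZ)), SZ)
  step 4: mul(S(add(Z, mul(add(SZ, mul(Z, SSZ)), SZ))), SZ)
  step 5: add(SZ, mul(add(Z, mul(add(SZ, mul(Z, SSZ)), SZ)), SZ))
  step 6: S(add(Z, mul(add(Z, mul(add(SZ, mul(Z, SSZ)), SZ)), SZ)))
  step 7: S(mul(add(Z, mul(add(SZ, mul(Z, SSZ)), SZ)), SZ))
  step 8: S(mul(mul(add(SZ, mul(Z, SSZ)), SZ), SZ))
  step 9: S(mul(mul(S(add(Z, mul(Z, SSZ))), SZ), SZ))
  step 10: S(mul(add(SZ, mul(add(Z, mul(Z, SSZ)), SZ)), SZ))
  step 11: S(mul(S(add(Z, mul(add(Z, mul(Z, SSZ)), SZ))), SZ))
  step 12: S(add(SZ, mul(add(Z, mul(add(Z, mul(Z, SSZ)), SZ)), SZ)))
  step 13: S(S(add(Z, mul(add(Z, mul(add(Z, mul(Z, SSZ)), SZ)), SZ))))
  step 14: S(S(mul(add(Z, mul(add(Z, mul(Z, SSZ)), SZ)), SZ)))
  step 15: S(S(mul(mul(add(Z, mul(Z, SSZ)), SZ), SZ)))
  step 16: S(S(mul(mul(mul(Z, SSZ), SZ), SZ)))
  step 17: S(S(mul(mul(Z, SZ), SZ)))
  step 18: S(S(mul(Z, SZ)))
  step 19: SSZ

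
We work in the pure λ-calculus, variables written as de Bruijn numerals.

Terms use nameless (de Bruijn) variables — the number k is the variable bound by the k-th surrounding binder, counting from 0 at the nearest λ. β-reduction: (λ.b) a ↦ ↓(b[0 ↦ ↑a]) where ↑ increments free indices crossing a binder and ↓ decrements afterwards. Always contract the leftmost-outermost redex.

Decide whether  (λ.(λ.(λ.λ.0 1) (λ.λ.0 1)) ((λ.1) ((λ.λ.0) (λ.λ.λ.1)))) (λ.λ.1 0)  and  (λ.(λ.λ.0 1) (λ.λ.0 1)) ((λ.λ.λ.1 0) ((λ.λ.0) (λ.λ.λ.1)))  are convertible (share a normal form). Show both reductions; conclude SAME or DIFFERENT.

Term A:
  start: (λ.(λ.(λ.λ.0 1) (λ.λ.0 1)) ((λ.1) ((λ.λ.0) (λ.λ.λ.1)))) (λ.λ.1 0)
  →1  (λ.(λ.λ.0 1) (λ.λ.0 1)) ((λ.λ.λ.1 0) ((λ.λ.0) (λ.λ.λ.1)))
  →2  (λ.λ.0 1) (λ.λ.0 1)
  →3  λ.0 (λ.λ.0 1)

Term B:
  start: (λ.(λ.λ.0 1) (λ.λ.0 1)) ((λ.λ.λ.1 0) ((λ.λ.0) (λ.λ.λ.1)))
  →1  (λ.λ.0 1) (λ.λ.0 1)
  →2  λ.0 (λ.λ.0 1)

Answer: SAME — A ⇓ λ.0 (λ.λ.0 1), B ⇓ λ.0 (λ.λ.0 1)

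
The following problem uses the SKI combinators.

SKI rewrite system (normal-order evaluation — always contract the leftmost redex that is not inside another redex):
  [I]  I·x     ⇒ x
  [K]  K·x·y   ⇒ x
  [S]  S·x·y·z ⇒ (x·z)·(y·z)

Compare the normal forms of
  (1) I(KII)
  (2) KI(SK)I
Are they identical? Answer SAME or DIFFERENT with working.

Answer: SAME — A ⇓ I, B ⇓ I

Working:
Term A:
  start: I(KII)
  step 1: KII
  step 2: I

Term B:
  start: KI(SK)I
  step 1: II
  step 2: I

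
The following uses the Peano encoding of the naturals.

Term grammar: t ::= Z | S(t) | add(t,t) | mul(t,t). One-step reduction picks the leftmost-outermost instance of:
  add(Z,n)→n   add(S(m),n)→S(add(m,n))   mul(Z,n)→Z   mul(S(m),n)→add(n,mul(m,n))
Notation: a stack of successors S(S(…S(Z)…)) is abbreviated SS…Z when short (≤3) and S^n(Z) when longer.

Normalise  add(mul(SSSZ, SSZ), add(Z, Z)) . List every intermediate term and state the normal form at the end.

  start: add(mul(SSSZ, SSZ), add(Z, Z))
  [1] add(add(SSZ, mul(SSZ, SSZ)), add(Z, Z))
  [2] add(S(add(SZ, mul(SSZ, SSZ))), add(Z, Z))
  [3] S(add(add(SZ, mul(SSZ, SSZ)), add(Z, Z)))
  [4] S(add(S(add(Z, mul(SSZ, SSZ))), add(Z, Z)))
  [5] S(S(add(add(Z, mul(SSZ, SSZ)), add(Z, Z))))
  [6] S(S(add(mul(SSZ, SSZ), add(Z, Z))))
  [7] S(S(add(add(SSZ, mul(SZ, SSZ)), add(Z, Z))))
  [8] S(S(add(S(add(SZ, mul(SZ, SSZ))), add(Z, Z))))
  [9] S(S(S(add(add(SZ, mul(SZ, SSZ)), add(Z, Z)))))
  [10] S(S(S(add(S(add(Z, mul(SZ, SSZ))), add(Z, Z)))))
  [11] S(S(S(S(add(add(Z, mul(SZ, SSZ)), add(Z, Z))))))
  [12] S(S(S(S(add(mul(SZ, SSZ), add(Z, Z))))))
  [13] S(S(S(S(add(add(SSZ, mul(Z, SSZ)), add(Z, Z))))))
  [14] S(S(S(S(add(S(add(SZ, mul(Z, SSZ))), add(Z, Z))))))
  [15] S(S(S(S(S(add(add(SZ, mul(Z, SSZ)), add(Z, Z)))))))
  [16] S(S(S(S(S(add(S(add(Z, mul(Z, SSZ))), add(Z, Z)))))))
  [17] S(S(S(S(S(S(add(add(Z, mul(Z, SSZ)), add(Z, Z))))))))
  [18] S(S(S(S(S(S(add(mul(Z, SSZ), add(Z, Z))))))))
  [19] S(S(S(S(S(S(add(Z, add(Z, Z))))))))
  [20] S(S(S(S(S(S(add(Z, Z)))))))
  [21] S^6(Z)

Answer: normal form = S^6(Z)  (in 21 steps)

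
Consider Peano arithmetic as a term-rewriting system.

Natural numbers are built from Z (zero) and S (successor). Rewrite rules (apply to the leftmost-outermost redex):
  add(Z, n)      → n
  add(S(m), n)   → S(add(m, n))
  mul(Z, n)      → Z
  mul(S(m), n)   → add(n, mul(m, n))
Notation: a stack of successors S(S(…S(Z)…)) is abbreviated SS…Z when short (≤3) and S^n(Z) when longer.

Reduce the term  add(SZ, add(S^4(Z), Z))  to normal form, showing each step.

  start: add(SZ, add(S^4(Z), Z))
  step 1: S(add(Z, add(S^4(Z), Z)))
  step 2: S(add(S^4(Z), Z))
  step 3: S(S(add(SSSZ, Z)))
  step 4: S(S(S(add(SSZ, Z))))
  step 5: S(S(S(S(add(SZ, Z)))))
  step 6: S(S(S(S(S(add(Z, Z))))))
  step 7: S^5(Z)

Answer: normal form = S^5(Z)  (in 7 steps)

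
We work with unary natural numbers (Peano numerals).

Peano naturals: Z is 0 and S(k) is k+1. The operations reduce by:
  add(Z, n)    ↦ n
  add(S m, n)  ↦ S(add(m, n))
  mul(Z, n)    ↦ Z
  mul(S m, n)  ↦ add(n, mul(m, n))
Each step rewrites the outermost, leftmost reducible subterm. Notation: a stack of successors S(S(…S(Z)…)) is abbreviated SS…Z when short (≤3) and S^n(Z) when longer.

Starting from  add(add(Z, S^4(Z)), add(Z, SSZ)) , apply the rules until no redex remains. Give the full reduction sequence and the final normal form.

Answer: normal form = S^6(Z)  (in 7 steps)

Derivation:
  start: add(add(Z, S^4(Z)), add(Z, SSZ))
  step 1: add(S^4(Z), add(Z, SSZ))
  step 2: S(add(SSSZ, add(Z, SSZ)))
  step 3: S(S(add(SSZ, add(Z, SSZ))))
  step 4: S(S(S(add(SZ, add(Z, SSZ)))))
  step 5: S(S(S(S(add(Z, add(Z, SSZ))))))
  step 6: S(S(S(S(add(Z, SSZ)))))
  step 7: S^6(Z)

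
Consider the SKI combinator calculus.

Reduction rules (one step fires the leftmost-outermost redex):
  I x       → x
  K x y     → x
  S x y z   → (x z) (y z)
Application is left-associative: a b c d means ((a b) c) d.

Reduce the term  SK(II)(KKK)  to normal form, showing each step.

  start: SK(II)(KKK)
  [1] K(KKK)(II(KKK))
  [2] KKK
  [3] K

Answer: normal form = K  (in 3 steps)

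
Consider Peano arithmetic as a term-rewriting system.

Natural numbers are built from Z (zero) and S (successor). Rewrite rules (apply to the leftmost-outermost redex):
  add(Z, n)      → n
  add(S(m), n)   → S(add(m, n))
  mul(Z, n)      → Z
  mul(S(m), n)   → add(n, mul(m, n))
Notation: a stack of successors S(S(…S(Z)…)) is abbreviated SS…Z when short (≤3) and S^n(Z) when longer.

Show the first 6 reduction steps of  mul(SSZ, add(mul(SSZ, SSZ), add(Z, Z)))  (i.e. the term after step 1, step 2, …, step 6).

  start: mul(SSZ, add(mul(SSZ, SSZ), add(Z, Z)))
  [1] add(add(mul(SSZ, SSZ), add(Z, Z)), mul(SZ, add(mul(SSZ, SSZ), add(Z, Z))))
  [2] add(add(add(SSZ, mul(SZ, SSZ)), add(Z, Z)), mul(SZ, add(mul(SSZ, SSZ), add(Z, Z))))
  [3] add(add(S(add(SZ, mul(SZ, SSZ))), add(Z, Z)), mul(SZ, add(mul(SSZ, SSZ), add(Z, Z))))
  [4] add(S(add(add(SZ, mul(SZ, SSZ)), add(Z, Z))), mul(SZ, add(mul(SSZ, SSZ), add(Z, Z))))
  [5] S(add(add(add(SZ, mul(SZ, SSZ)), add(Z, Z)), mul(SZ, add(mul(SSZ, SSZ), add(Z, Z)))))
  [6] S(add(add(S(add(Z, mul(SZ, SSZ))), add(Z, Z)), mul(SZ, add(mul(SSZ, SSZ), add(Z, Z)))))

Answer: after 6 steps: S(add(add(S(add(Z, mul(SZ, SSZ))), add(Z, Z)), mul(SZ, add(mul(SSZ, SSZ), add(Z, Z)))))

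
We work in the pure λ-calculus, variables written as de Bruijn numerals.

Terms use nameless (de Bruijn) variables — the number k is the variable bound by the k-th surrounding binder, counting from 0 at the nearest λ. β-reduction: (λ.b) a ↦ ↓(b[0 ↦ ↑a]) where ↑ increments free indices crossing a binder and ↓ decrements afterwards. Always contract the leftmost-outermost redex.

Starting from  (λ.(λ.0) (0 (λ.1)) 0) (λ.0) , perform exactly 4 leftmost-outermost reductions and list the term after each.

Answer: after 4 steps: λ.0

Working:
  start: (λ.(λ.0) (0 (λ.1)) 0) (λ.0)
  step 1: (λ.0) ((λ.0) (λ.λ.0)) (λ.0)
  step 2: (λ.0) (λ.λ.0) (λ.0)
  step 3: (λ.λ.0) (λ.0)
  step 4: λ.0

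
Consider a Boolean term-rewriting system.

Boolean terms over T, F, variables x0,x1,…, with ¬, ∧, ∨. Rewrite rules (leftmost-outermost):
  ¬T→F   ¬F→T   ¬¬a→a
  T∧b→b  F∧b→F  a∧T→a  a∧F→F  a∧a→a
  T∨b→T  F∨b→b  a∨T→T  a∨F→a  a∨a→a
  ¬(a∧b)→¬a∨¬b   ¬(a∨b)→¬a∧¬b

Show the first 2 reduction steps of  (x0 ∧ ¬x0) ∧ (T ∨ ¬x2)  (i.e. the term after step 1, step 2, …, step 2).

  start: (x0 ∧ ¬x0) ∧ (T ∨ ¬x2)
  [1] (x0 ∧ ¬x0) ∧ T
  [2] x0 ∧ ¬x0

Answer: after 2 steps: x0 ∧ ¬x0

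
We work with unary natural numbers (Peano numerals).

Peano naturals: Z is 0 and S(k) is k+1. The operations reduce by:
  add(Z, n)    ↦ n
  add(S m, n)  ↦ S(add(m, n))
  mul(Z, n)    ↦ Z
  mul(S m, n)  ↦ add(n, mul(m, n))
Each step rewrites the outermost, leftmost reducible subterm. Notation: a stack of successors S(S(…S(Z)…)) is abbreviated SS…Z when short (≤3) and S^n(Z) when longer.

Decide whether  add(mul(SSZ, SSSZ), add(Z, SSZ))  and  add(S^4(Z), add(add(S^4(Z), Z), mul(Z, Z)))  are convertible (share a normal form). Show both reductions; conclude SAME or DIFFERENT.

Term A:
  start: add(mul(SSZ, SSSZ), add(Z, SSZ))
  →1  add(add(SSSZ, mul(SZ, SSSZ)), add(Z, SSZ))
  →2  add(S(add(SSZ, mul(SZ, SSSZ))), add(Z, SSZ))
  →3  S(add(add(SSZ, mul(SZ, SSSZ)), add(Z, SSZ)))
  →4  S(add(S(add(SZ, mul(SZ, SSSZ))), add(Z, SSZ)))
  →5  S(S(add(add(SZ, mul(SZ, SSSZ)), add(Z, SSZ))))
  →6  S(S(add(S(add(Z, mul(SZ, SSSZ))), add(Z, SSZ))))
  →7  S(S(S(add(add(Z, mul(SZ, SSSZ)), add(Z, SSZ)))))
  →8  S(S(S(add(mul(SZ, SSSZ), add(Z, SSZ)))))
  →9  S(S(S(add(add(SSSZ, mul(Z, SSSZ)), add(Z, SSZ)))))
  →10  S(S(S(add(S(add(SSZ, mul(Z, SSSZ))), add(Z, SSZ)))))
  →11  S(S(S(S(add(add(SSZ, mul(Z, SSSZ)), add(Z, SSZ))))))
  →12  S(S(S(S(add(S(add(SZ, mul(Z, SSSZ))), add(Z, SSZ))))))
  →13  S(S(S(S(S(add(add(SZ, mul(Z, SSSZ)), add(Z, SSZ)))))))
  →14  S(S(S(S(S(add(S(add(Z, mul(Z, SSSZ))), add(Z, SSZ)))))))
  →15  S(S(S(S(S(S(add(add(Z, mul(Z, SSSZ)), add(Z, SSZ))))))))
  →16  S(S(S(S(S(S(add(mul(Z, SSSZ), add(Z, SSZ))))))))
  →17  S(S(S(S(S(S(add(Z, add(Z, SSZ))))))))
  →18  S(S(S(S(S(S(add(Z, SSZ)))))))
  →19  S^8(Z)

Term B:
  start: add(S^4(Z), add(add(S^4(Z), Z), mul(Z, Z)))
  →1  S(add(SSSZ, add(add(S^4(Z), Z), mul(Z, Z))))
  →2  S(S(add(SSZ, add(add(S^4(Z), Z), mul(Z, Z)))))
  →3  S(S(S(add(SZ, add(add(S^4(Z), Z), mul(Z, Z))))))
  →4  S(S(S(S(add(Z, add(add(S^4(Z), Z), mul(Z, Z)))))))
  →5  S(S(S(S(add(add(S^4(Z), Z), mul(Z, Z))))))
  →6  S(S(S(S(add(S(add(SSSZ, Z)), mul(Z, Z))))))
  →7  S(S(S(S(S(add(add(SSSZ, Z), mul(Z, Z)))))))
  →8  S(S(S(S(S(add(S(add(SSZ, Z)), mul(Z, Z)))))))
  →9  S(S(S(S(S(S(add(add(SSZ, Z), mul(Z, Z))))))))
  →10  S(S(S(S(S(S(add(S(add(SZ, Z)), mul(Z, Z))))))))
  →11  S(S(S(S(S(S(S(add(add(SZ, Z), mul(Z, Z)))))))))
  →12  S(S(S(S(S(S(S(add(S(add(Z, Z)), mul(Z, Z)))))))))
  →13  S(S(S(S(S(S(S(S(add(add(Z, Z), mul(Z, Z))))))))))
  →14  S(S(S(S(S(S(S(S(add(Z, mul(Z, Z))))))))))
  →15  S(S(S(S(S(S(S(S(mul(Z, Z)))))))))
  →16  S^8(Z)

Answer: SAME — A ⇓ S^8(Z), B ⇓ S^8(Z)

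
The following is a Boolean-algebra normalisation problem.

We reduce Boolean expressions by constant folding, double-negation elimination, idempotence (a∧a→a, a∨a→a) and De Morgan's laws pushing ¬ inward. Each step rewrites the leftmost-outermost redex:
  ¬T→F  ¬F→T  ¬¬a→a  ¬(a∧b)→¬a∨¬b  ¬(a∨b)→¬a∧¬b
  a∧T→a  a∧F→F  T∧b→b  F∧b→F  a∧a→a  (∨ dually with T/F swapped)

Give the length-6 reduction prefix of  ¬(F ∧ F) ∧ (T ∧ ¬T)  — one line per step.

Answer: after 6 steps: F

Derivation:
  start: ¬(F ∧ F) ∧ (T ∧ ¬T)
  step 1: (¬F ∨ ¬F) ∧ (T ∧ ¬T)
  step 2: ¬F ∧ (T ∧ ¬T)
  step 3: T ∧ (T ∧ ¬T)
  step 4: T ∧ ¬T
  step 5: ¬T
  step 6: F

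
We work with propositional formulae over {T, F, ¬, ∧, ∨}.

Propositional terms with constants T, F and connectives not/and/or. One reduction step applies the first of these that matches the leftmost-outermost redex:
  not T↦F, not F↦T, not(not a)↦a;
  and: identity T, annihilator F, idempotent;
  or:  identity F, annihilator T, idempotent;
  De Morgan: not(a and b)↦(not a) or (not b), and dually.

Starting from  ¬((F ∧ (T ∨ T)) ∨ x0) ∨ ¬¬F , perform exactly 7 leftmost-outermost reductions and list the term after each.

  start: ¬((F ∧ (T ∨ T)) ∨ x0) ∨ ¬¬F
  →1  (¬(F ∧ (T ∨ T)) ∧ ¬x0) ∨ ¬¬F
  →2  ((¬F ∨ ¬(T ∨ T)) ∧ ¬x0) ∨ ¬¬F
  →3  ((T ∨ ¬(T ∨ T)) ∧ ¬x0) ∨ ¬¬F
  →4  (T ∧ ¬x0) ∨ ¬¬F
  →5  ¬x0 ∨ ¬¬F
  →6  ¬x0 ∨ F
  →7  ¬x0

Answer: after 7 steps: ¬x0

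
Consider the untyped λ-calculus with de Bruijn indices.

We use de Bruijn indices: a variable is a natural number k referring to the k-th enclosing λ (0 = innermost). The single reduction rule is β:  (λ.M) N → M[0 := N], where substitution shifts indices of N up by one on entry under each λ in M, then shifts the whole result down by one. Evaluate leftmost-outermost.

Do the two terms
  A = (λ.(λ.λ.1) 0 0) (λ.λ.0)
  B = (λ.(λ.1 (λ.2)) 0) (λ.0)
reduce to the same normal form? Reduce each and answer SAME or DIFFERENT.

Answer: SAME — A ⇓ λ.λ.0, B ⇓ λ.λ.0

Derivation:
Term A:
  start: (λ.(λ.λ.1) 0 0) (λ.λ.0)
  step 1: (λ.λ.1) (λ.λ.0) (λ.λ.0)
  step 2: (λ.λ.λ.0) (λ.λ.0)
  step 3: λ.λ.0

Term B:
  start: (λ.(λ.1 (λ.2)) 0) (λ.0)
  step 1: (λ.(λ.0) (λ.λ.0)) (λ.0)
  step 2: (λ.0) (λ.λ.0)
  step 3: λ.λ.0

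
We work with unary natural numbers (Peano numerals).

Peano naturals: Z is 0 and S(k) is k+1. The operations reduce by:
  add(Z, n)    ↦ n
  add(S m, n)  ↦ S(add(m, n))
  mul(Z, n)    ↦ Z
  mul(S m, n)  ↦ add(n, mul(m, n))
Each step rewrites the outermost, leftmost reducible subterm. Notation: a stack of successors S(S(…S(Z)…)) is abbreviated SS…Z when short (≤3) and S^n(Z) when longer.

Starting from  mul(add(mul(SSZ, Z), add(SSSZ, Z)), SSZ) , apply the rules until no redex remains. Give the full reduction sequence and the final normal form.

Answer: normal form = S^6(Z)  (in 23 steps)

Derivation:
  start: mul(add(mul(SSZ, Z), add(SSSZ, Z)), SSZ)
  [1] mul(add(add(Z, mul(SZ, Z)), add(SSSZ, Z)), SSZ)
  [2] mul(add(mul(SZ, Z), add(SSSZ, Z)), SSZ)
  [3] mul(add(add(Z, mul(Z, Z)), add(SSSZ, Z)), SSZ)
  [4] mul(add(mul(Z, Z), add(SSSZ, Z)), SSZ)
  [5] mul(add(Z, add(SSSZ, Z)), SSZ)
  [6] mul(add(SSSZ, Z), SSZ)
  [7] mul(S(add(SSZ, Z)), SSZ)
  [8] add(SSZ, mul(add(SSZ, Z), SSZ))
  [9] S(add(SZ, mul(add(SSZ, Z), SSZ)))
  [10] S(S(add(Z, mul(add(SSZ, Z), SSZ))))
  [11] S(S(mul(add(SSZ, Z), SSZ)))
  [12] S(S(mul(S(add(SZ, Z)), SSZ)))
  [13] S(S(add(SSZ, mul(add(SZ, Z), SSZ))))
  [14] S(S(S(add(SZ, mul(add(SZ, Z), SSZ)))))
  [15] S(S(S(S(add(Z, mul(add(SZ, Z), SSZ))))))
  [16] S(S(S(S(mul(add(SZ, Z), SSZ)))))
  [17] S(S(S(S(mul(S(add(Z, Z)), SSZ)))))
  [18] S(S(S(S(add(SSZ, mul(add(Z, Z), SSZ))))))
  [19] S(S(S(S(S(add(SZ, mul(add(Z, Z), SSZ)))))))
  [20] S(S(S(S(S(S(add(Z, mul(add(Z, Z), SSZ))))))))
  [21] S(S(S(S(S(S(mul(add(Z, Z), SSZ)))))))
  [22] S(S(S(S(S(S(mul(Z, SSZ)))))))
  [23] S^6(Z)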